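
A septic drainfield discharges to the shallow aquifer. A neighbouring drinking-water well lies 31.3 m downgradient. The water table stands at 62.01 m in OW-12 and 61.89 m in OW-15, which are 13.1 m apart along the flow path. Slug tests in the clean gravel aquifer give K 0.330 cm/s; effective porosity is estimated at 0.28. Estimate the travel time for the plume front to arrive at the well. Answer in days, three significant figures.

3.36 days

Hydraulic gradient i = (62.01 − 61.89) / 13.1 = 0.12 / 13.1 = 0.009160
K = 0.330 cm/s × 864 = 285.1 m/d
Specific discharge q = 285.1 × 0.009160 = 2.612 m/d
v = Ki/n = 285.1·0.009160/0.28 = 9.328 m/d
t = L / v = 31.3 / 9.328 = 3.356 d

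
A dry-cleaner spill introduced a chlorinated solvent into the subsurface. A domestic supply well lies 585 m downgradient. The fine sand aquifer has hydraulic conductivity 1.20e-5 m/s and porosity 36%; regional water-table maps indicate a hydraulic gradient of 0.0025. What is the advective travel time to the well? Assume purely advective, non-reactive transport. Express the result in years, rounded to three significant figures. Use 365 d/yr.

K = 1.20e-5 m/s × 86400 s/d = 1.037 m/d
Darcy flux q = K·i = 1.037 × 0.0025 = 0.002592 m/d
v = Ki/n = 1.037·0.0025/0.36 = 0.007200 m/d
t = L / v = 585 / 0.007200 = 81250 d
   = 81250 / 365 = 223 yr

223 years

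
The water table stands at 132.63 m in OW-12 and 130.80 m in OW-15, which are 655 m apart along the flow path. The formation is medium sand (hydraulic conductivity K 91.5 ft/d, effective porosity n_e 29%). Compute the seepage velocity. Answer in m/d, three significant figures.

0.269 m/d

Hydraulic gradient i = (132.63 − 130.80) / 655 = 1.83 / 655 = 0.002794
K = 91.5 ft/d × 0.3048 = 27.89 m/d
Specific discharge q = 27.89 × 0.002794 = 0.07792 m/d
Seepage velocity v = q / n = 0.07792 / 0.29 = 0.2687 m/d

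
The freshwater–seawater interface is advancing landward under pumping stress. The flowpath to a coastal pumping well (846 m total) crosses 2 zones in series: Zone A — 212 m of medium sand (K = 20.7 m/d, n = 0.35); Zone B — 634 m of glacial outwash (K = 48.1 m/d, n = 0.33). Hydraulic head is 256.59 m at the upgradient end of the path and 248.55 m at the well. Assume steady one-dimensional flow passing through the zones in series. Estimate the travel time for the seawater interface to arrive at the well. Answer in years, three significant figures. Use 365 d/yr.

Total head drop ΔH = 256.59 − 248.55 = 8.04 m
Steady 1-D flow in series ⇒ the Darcy flux q is identical in every zone and the zone head losses add (resistances L/K in series).
Σ(L/K) = 212/20.7 + 634/48.1 = 10.24 + 13.18 = 23.42 d
q = ΔH / Σ(L/K) = 8.04 / 23.42 = 0.3433 m/d (same in every zone)
Zone A: v = q/n = 0.3433/0.35 = 0.9807 m/d → t_A = 212/0.9807 = 216.2 d
Zone B: v = q/n = 0.3433/0.33 = 1.040 m/d → t_B = 634/1.040 = 609.5 d
Total t = 216.2 + 609.5 = 825.7 d
   = 825.7 / 365 = 2.26 yr

2.26 years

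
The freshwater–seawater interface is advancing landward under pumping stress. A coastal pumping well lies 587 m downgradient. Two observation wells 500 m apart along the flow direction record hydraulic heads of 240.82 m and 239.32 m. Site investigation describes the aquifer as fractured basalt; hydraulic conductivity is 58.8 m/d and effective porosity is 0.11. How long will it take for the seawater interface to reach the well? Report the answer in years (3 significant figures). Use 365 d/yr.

1.00 years

Hydraulic gradient i = (240.82 − 239.32) / 500 = 1.50 / 500 = 0.003000
Specific discharge q = 58.8 × 0.003000 = 0.1764 m/d
Average linear velocity = 0.1764 / 0.11 = 1.604 m/d
t = L / v = 587 / 1.604 = 366.0 d
   = 366.0 / 365 = 1.00 yr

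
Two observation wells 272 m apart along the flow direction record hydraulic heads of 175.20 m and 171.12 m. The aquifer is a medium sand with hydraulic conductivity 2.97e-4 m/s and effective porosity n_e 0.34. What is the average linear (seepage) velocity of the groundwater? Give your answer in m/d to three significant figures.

1.13 m/d

Hydraulic gradient i = (175.20 − 171.12) / 272 = 4.08 / 272 = 0.01500
K = 2.97e-4 m/s × 86400 s/d = 25.66 m/d
q = Ki = 25.66 × 0.01500 = 0.3849 m/d
v = Ki/n = 25.66·0.01500/0.34 = 1.132 m/d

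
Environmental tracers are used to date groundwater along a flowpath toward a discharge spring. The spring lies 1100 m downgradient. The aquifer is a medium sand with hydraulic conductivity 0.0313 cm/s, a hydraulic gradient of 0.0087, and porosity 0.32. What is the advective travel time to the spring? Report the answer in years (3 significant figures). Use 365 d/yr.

K = 0.0313 cm/s × 864 = 27.04 m/d
q = Ki = 27.04 × 0.0087 = 0.2353 m/d
Average linear velocity = 0.2353 / 0.32 = 0.7352 m/d
t = L / v = 1100 / 0.7352 = 1496 d
   = 1496 / 365 = 4.10 yr

4.10 years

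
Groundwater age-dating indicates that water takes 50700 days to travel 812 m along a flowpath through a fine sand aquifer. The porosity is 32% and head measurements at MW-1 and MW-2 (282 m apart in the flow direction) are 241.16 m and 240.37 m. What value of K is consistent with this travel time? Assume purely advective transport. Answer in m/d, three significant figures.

1.83 m/d

Hydraulic gradient i = (241.16 − 240.37) / 282 = 0.79 / 282 = 0.002801
v = L / t = 812 / 50700 = 0.01602 m/d
K = v · n / i = 0.01602 × 0.32 / 0.002801 = 1.83 m/d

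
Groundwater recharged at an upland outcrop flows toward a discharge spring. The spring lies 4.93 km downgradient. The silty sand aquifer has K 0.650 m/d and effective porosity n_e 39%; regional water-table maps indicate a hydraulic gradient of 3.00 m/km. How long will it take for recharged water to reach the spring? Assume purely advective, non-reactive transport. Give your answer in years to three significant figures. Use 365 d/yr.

2700 years

Darcy flux q = K·i = 0.650 × 0.0030 = 0.001950 m/d
v = Ki/n = 0.650·0.0030/0.39 = 0.005000 m/d
L = 4.93 km = 4930 m
t = L / v = 4930 / 0.005000 = 986000 d
   = 986000 / 365 = 2700 yr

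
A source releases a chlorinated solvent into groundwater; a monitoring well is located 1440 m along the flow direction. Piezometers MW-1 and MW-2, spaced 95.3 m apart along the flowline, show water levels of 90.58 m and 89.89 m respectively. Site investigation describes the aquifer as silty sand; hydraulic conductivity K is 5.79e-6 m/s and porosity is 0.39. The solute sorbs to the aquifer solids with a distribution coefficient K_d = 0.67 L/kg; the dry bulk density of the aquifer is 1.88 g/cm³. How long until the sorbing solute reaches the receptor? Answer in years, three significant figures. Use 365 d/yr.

1800 years

Hydraulic gradient i = (90.58 − 89.89) / 95.3 = 0.69 / 95.3 = 0.007240
K = 5.79e-6 m/s × 86400 s/d = 0.5003 m/d
Specific discharge q = 0.5003 × 0.007240 = 0.003622 m/d
v_s = q/n_e = 0.003622/0.39 = 0.009287 m/d
Retardation R = 1 + ρ_b·K_d/n = 1 + 1.88×0.67/0.39 = 4.230
Contaminant velocity v_c = v/R = 0.009287/4.230 = 0.002196 m/d
t = L/v_c = 1440/0.002196 = 655800 d
   = 655800/365 = 1800 yr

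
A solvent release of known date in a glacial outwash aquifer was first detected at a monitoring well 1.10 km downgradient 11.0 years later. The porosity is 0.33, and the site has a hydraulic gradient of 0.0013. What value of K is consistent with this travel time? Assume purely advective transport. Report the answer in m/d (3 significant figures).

t = 11.0 years = 4015 d
L = 1.10 km = 1100 m
v = L / t = 1100 / 4015 = 0.2740 m/d
K = v · n / i = 0.2740 × 0.33 / 0.0013 = 69.5 m/d

69.5 m/d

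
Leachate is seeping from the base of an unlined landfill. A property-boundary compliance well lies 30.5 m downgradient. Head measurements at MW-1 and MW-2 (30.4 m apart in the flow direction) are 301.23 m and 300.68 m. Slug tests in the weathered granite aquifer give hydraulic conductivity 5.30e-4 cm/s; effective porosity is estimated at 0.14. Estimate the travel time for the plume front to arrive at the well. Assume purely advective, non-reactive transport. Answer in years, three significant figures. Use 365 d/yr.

Hydraulic gradient i = (301.23 − 300.68) / 30.4 = 0.55 / 30.4 = 0.01809
K = 5.30e-4 cm/s × 864 = 0.4579 m/d
Darcy flux q = K·i = 0.4579 × 0.01809 = 0.008285 m/d
Seepage velocity v = q / n = 0.008285 / 0.14 = 0.05918 m/d
t = L / v = 30.5 / 0.05918 = 515.4 d
   = 515.4 / 365 = 1.41 yr

1.41 years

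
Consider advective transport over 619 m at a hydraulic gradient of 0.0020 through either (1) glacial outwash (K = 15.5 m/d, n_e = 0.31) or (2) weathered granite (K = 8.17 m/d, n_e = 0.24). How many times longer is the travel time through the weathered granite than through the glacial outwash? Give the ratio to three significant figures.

Unit 1 (glacial outwash): v = 15.5×0.0020/0.31 = 0.1000 m/d, t = 619/0.1000 = 6190 d
Unit 2 (weathered granite): v = 8.17×0.0020/0.24 = 0.06808 m/d, t = 619/0.06808 = 9092 d
t(weathered granite) / t(glacial outwash) = 9092/6190 = 1.47

1.47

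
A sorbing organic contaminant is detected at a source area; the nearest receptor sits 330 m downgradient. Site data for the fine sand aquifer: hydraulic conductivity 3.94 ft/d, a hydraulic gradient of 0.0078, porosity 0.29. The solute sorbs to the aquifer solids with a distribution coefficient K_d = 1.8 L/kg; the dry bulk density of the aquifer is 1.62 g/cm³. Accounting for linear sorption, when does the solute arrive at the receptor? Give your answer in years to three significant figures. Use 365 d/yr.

309 years

K = 3.94 ft/d × 0.3048 = 1.201 m/d
Darcy flux q = K·i = 1.201 × 0.0078 = 0.009367 m/d
v_s = q/n_e = 0.009367/0.29 = 0.03230 m/d
Retardation R = 1 + ρ_b·K_d/n = 1 + 1.62×1.8/0.29 = 11.06
Contaminant velocity v_c = v/R = 0.03230/11.06 = 0.002922 m/d
t = L/v_c = 330/0.002922 = 112900 d
   = 112900/365 = 309 yr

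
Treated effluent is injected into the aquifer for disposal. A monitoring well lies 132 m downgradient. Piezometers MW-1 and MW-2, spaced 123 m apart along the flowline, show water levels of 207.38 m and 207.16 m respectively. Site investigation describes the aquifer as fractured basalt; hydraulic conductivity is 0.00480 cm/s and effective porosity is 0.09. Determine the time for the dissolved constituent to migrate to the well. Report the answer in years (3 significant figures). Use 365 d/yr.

4.39 years

Hydraulic gradient i = (207.38 − 207.16) / 123 = 0.22 / 123 = 0.001789
K = 0.00480 cm/s × 864 = 4.147 m/d
q = Ki = 4.147 × 0.001789 = 0.007418 m/d
v_s = q/n_e = 0.007418/0.09 = 0.08242 m/d
t = L / v = 132 / 0.08242 = 1602 d
   = 1602 / 365 = 4.39 yr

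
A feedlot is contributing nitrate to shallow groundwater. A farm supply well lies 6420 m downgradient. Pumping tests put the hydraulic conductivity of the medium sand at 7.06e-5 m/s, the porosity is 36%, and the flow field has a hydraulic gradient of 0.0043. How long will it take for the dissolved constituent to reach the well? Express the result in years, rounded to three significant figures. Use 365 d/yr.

241 years

K = 7.06e-5 m/s × 86400 s/d = 6.100 m/d
Darcy flux q = K·i = 6.100 × 0.0043 = 0.02623 m/d
v_s = q/n_e = 0.02623/0.36 = 0.07286 m/d
t = L / v = 6420 / 0.07286 = 88120 d
   = 88120 / 365 = 241 yr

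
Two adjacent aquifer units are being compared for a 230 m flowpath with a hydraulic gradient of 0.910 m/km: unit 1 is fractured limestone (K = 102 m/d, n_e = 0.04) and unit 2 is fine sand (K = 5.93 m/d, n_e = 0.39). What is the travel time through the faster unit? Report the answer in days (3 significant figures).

99.1 days

Unit 1 (fractured limestone): v = 102×9.1e-4/0.04 = 2.321 m/d, t = 230/2.321 = 99.12 d
Unit 2 (fine sand): v = 5.93×9.1e-4/0.39 = 0.01384 m/d, t = 230/0.01384 = 16620 d
Faster unit: t = 99.1 d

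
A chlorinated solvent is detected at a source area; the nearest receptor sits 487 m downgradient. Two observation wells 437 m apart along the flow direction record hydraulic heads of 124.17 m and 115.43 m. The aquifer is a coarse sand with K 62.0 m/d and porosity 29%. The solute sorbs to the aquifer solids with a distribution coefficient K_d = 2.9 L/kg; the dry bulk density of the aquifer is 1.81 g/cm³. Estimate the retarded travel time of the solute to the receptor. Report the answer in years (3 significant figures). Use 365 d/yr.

5.96 years

Hydraulic gradient i = (124.17 − 115.43) / 437 = 8.74 / 437 = 0.02000
Specific discharge q = 62.0 × 0.02000 = 1.240 m/d
Average linear velocity = 1.240 / 0.29 = 4.276 m/d
Retardation R = 1 + ρ_b·K_d/n = 1 + 1.81×2.9/0.29 = 19.10
Contaminant velocity v_c = v/R = 4.276/19.10 = 0.2239 m/d
t = L/v_c = 487/0.2239 = 2175 d
   = 2175/365 = 5.96 yr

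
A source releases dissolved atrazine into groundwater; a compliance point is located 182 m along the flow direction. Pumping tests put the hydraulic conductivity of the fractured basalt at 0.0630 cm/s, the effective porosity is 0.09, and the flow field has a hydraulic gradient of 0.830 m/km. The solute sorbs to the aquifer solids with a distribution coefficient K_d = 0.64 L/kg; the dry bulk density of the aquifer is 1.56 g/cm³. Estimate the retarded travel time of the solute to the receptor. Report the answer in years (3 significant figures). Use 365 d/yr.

K = 0.0630 cm/s × 864 = 54.43 m/d
Darcy flux q = K·i = 54.43 × 8.3e-4 = 0.04518 m/d
Average linear velocity = 0.04518 / 0.09 = 0.5020 m/d
Retardation R = 1 + ρ_b·K_d/n = 1 + 1.56×0.64/0.09 = 12.09
Contaminant velocity v_c = v/R = 0.5020/12.09 = 0.04151 m/d
t = L/v_c = 182/0.04151 = 4385 d
   = 4385/365 = 12.0 yr

12.0 years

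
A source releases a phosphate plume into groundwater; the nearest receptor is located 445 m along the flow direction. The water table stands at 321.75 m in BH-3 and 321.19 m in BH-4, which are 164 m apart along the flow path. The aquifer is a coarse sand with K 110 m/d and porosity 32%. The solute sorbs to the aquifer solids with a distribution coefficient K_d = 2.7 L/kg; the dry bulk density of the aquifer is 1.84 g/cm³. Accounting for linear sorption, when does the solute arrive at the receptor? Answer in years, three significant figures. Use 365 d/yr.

17.2 years

Hydraulic gradient i = (321.75 − 321.19) / 164 = 0.56 / 164 = 0.003415
Specific discharge q = 110 × 0.003415 = 0.3756 m/d
Average linear velocity = 0.3756 / 0.32 = 1.174 m/d
Retardation R = 1 + ρ_b·K_d/n = 1 + 1.84×2.7/0.32 = 16.53
Contaminant velocity v_c = v/R = 1.174/16.53 = 0.07103 m/d
t = L/v_c = 445/0.07103 = 6265 d
   = 6265/365 = 17.2 yr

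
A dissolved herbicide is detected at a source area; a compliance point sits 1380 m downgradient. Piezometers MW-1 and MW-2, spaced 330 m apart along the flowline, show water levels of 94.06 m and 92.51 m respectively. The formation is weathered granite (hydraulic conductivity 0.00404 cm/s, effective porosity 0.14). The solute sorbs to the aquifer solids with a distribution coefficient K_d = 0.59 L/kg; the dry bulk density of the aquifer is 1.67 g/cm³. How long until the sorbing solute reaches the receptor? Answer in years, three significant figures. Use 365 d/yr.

Hydraulic gradient i = (94.06 − 92.51) / 330 = 1.55 / 330 = 0.004697
K = 0.00404 cm/s × 864 = 3.491 m/d
Darcy flux q = K·i = 3.491 × 0.004697 = 0.01640 m/d
v = Ki/n = 3.491·0.004697/0.14 = 0.1171 m/d
Retardation R = 1 + ρ_b·K_d/n = 1 + 1.67×0.59/0.14 = 8.038
Contaminant velocity v_c = v/R = 0.1171/8.038 = 0.01457 m/d
t = L/v_c = 1380/0.01457 = 94720 d
   = 94720/365 = 260 yr

260 years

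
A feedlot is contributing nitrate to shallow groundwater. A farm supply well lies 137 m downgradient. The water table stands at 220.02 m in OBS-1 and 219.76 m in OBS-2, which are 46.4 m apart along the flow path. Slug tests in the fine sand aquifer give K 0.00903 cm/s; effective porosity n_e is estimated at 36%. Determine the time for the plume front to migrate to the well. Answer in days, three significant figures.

1130 days

Hydraulic gradient i = (220.02 − 219.76) / 46.4 = 0.26 / 46.4 = 0.005603
K = 0.00903 cm/s × 864 = 7.802 m/d
Darcy flux q = K·i = 7.802 × 0.005603 = 0.04372 m/d
v_s = q/n_e = 0.04372/0.36 = 0.1214 m/d
t = L / v = 137 / 0.1214 = 1128 d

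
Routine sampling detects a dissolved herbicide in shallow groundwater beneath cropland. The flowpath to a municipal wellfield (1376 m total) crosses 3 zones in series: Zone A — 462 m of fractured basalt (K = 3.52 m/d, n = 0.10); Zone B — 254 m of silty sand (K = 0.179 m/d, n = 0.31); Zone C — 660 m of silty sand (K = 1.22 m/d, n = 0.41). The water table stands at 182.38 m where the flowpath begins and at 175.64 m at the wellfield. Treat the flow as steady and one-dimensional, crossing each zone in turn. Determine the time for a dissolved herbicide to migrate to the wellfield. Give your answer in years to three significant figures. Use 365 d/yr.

336 years

Total head drop ΔH = 182.38 − 175.64 = 6.74 m
Steady 1-D flow in series ⇒ the Darcy flux q is identical in every zone and the zone head losses add (resistances L/K in series).
Σ(L/K) = 462/3.52 + 254/0.179 + 660/1.22 = 131.3 + 1419 + 541.0 = 2091 d
q = ΔH / Σ(L/K) = 6.74 / 2091 = 0.003223 m/d (same in every zone)
Zone A: v = q/n = 0.003223/0.10 = 0.03223 m/d → t_A = 462/0.03223 = 14330 d
Zone B: v = q/n = 0.003223/0.31 = 0.01040 m/d → t_B = 254/0.01040 = 24430 d
Zone C: v = q/n = 0.003223/0.41 = 0.007861 m/d → t_C = 660/0.007861 = 83960 d
Total t = 14330 + 24430 + 83960 = 122700 d
   = 122700 / 365 = 336 yr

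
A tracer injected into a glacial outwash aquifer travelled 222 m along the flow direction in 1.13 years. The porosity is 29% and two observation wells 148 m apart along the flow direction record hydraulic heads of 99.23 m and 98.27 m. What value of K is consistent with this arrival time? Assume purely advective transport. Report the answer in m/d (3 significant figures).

24.1 m/d

Hydraulic gradient i = (99.23 − 98.27) / 148 = 0.96 / 148 = 0.006486
t = 1.13 years = 412.5 d
v = L / t = 222 / 412.5 = 0.5382 m/d
K = v · n / i = 0.5382 × 0.29 / 0.006486 = 24.1 m/d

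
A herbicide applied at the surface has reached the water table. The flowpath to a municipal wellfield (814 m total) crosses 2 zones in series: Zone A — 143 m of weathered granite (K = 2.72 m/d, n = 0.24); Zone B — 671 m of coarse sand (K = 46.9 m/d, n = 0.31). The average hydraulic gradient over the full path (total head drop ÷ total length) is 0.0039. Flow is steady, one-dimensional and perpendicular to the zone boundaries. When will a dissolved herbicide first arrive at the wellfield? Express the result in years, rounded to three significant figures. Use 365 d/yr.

14.0 years

For zones in series the flux q is common to all zones; the equivalent conductivity is the harmonic (thickness-weighted) mean, K_eq = L_total / Σ(L_j/K_j).
Σ(L/K) = 143/2.72 + 671/46.9 = 52.57 + 14.31 = 66.88 d
K_eq = L_total / Σ(L/K) = 814 / 66.88 = 12.17 m/d
q = K_eq · i = 12.17 × 0.0039 = 0.04747 m/d (same in every zone)
Zone A: v = q/n = 0.04747/0.24 = 0.1978 m/d → t_A = 143/0.1978 = 723.0 d
Zone B: v = q/n = 0.04747/0.31 = 0.1531 m/d → t_B = 671/0.1531 = 4382 d
Total t = 723.0 + 4382 = 5105 d
   = 5105 / 365 = 14.0 yr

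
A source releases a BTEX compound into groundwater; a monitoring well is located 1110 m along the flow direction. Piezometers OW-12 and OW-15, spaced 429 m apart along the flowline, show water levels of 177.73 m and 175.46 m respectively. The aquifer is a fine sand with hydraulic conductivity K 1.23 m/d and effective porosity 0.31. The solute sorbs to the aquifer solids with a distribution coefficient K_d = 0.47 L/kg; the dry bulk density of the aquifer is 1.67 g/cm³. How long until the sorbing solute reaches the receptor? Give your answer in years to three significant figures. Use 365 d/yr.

512 years

Hydraulic gradient i = (177.73 − 175.46) / 429 = 2.27 / 429 = 0.005291
q = Ki = 1.23 × 0.005291 = 0.006508 m/d
v_s = q/n_e = 0.006508/0.31 = 0.02099 m/d
Retardation R = 1 + ρ_b·K_d/n = 1 + 1.67×0.47/0.31 = 3.532
Contaminant velocity v_c = v/R = 0.02099/3.532 = 0.005944 m/d
t = L/v_c = 1110/0.005944 = 186700 d
   = 186700/365 = 512 yr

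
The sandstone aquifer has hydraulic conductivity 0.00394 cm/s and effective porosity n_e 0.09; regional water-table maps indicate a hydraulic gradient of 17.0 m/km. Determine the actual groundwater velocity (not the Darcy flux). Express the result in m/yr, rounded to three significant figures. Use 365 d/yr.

K = 0.00394 cm/s × 864 = 3.404 m/d
q = Ki = 3.404 × 0.017 = 0.05787 m/d
v_s = q/n_e = 0.05787/0.09 = 0.6430 m/d
   = 0.6430 × 365 = 235 m/yr

235 m/yr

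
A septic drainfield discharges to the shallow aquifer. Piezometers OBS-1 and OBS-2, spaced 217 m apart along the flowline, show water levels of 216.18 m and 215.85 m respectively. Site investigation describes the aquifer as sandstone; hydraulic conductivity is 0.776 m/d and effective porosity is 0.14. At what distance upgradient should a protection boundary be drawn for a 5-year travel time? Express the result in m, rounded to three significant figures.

15.4 m

Hydraulic gradient i = (216.18 − 215.85) / 217 = 0.33 / 217 = 0.001521
Specific discharge q = 0.776 × 0.001521 = 0.001180 m/d
Seepage velocity v = q / n = 0.001180 / 0.14 = 0.008429 m/d
T = 5 yr × 365 = 1825 d
L = v × T = 0.008429 × 1825 = 15.38 m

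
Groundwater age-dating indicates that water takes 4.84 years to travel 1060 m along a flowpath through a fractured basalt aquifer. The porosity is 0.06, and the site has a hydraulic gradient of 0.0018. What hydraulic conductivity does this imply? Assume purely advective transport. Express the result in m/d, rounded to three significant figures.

20.0 m/d

t = 4.84 years = 1767 d
v = L / t = 1060 / 1767 = 0.6000 m/d
K = v · n / i = 0.6000 × 0.06 / 0.0018 = 20.0 m/d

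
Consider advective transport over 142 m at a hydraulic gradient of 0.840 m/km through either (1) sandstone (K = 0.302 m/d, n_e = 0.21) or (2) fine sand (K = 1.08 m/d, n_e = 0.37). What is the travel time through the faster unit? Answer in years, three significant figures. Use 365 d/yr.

159 years

Unit 1 (sandstone): v = 0.302×8.4e-4/0.21 = 0.001208 m/d, t = 142/0.001208 = 117500 d
Unit 2 (fine sand): v = 1.08×8.4e-4/0.37 = 0.002452 m/d, t = 142/0.002452 = 57910 d
Faster: 57910 d / 365 = 159 yr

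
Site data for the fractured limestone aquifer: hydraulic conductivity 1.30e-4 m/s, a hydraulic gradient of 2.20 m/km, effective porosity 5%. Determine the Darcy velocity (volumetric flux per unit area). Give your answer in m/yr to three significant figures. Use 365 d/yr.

9.02 m/yr

K = 1.30e-4 m/s × 86400 s/d = 11.23 m/d
Darcy flux q = K·i = 11.23 × 0.0022 = 0.02471 m/d
   = 0.02471 × 365 = 9.02 m/yr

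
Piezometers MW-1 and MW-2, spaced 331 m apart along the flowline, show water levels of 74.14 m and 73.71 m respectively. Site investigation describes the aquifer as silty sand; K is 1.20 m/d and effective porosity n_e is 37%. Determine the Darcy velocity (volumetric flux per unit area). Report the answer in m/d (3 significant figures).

Hydraulic gradient i = (74.14 − 73.71) / 331 = 0.43 / 331 = 0.001299
q = Ki = 1.20 × 0.001299 = 0.001559 m/d

0.00156 m/d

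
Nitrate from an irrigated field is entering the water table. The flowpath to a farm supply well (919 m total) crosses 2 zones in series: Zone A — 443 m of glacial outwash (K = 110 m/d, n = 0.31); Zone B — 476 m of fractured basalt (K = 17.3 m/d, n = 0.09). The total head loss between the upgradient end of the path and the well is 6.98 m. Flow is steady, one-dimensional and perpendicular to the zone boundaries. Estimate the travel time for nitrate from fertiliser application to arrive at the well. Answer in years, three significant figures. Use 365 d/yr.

Continuity: the same q passes through each zone, so ΔH = q·Σ(L_j/K_j) — the zones act as resistances in series.
Σ(L/K) = 443/110 + 476/17.3 = 4.027 + 27.51 = 31.54 d
q = ΔH / Σ(L/K) = 6.98 / 31.54 = 0.2213 m/d (same in every zone)
Zone A: v = q/n = 0.2213/0.31 = 0.7139 m/d → t_A = 443/0.7139 = 620.6 d
Zone B: v = q/n = 0.2213/0.09 = 2.459 m/d → t_B = 476/2.459 = 193.6 d
Total t = 620.6 + 193.6 = 814.2 d
   = 814.2 / 365 = 2.23 yr

2.23 years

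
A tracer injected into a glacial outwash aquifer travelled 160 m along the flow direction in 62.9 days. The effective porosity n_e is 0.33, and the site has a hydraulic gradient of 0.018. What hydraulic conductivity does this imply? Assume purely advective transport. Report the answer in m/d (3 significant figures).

v = L / t = 160 / 62.9 = 2.544 m/d
K = v · n / i = 2.544 × 0.33 / 0.018 = 46.6 m/d

46.6 m/d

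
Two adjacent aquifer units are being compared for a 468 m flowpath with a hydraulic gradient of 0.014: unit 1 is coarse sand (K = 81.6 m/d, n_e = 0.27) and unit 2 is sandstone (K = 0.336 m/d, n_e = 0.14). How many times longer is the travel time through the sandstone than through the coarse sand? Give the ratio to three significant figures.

126

Unit 1 (coarse sand): v = 81.6×0.014/0.27 = 4.231 m/d, t = 468/4.231 = 110.6 d
Unit 2 (sandstone): v = 0.336×0.014/0.14 = 0.03360 m/d, t = 468/0.03360 = 13930 d
t(sandstone) / t(coarse sand) = 13930/110.6 = 126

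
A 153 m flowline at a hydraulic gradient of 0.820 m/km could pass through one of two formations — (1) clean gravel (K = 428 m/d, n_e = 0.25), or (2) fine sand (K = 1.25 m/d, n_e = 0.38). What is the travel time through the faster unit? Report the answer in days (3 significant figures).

Unit 1 (clean gravel): v = 428×8.2e-4/0.25 = 1.404 m/d, t = 153/1.404 = 109.0 d
Unit 2 (fine sand): v = 1.25×8.2e-4/0.38 = 0.002697 m/d, t = 153/0.002697 = 56720 d
Faster unit: t = 109 d

109 days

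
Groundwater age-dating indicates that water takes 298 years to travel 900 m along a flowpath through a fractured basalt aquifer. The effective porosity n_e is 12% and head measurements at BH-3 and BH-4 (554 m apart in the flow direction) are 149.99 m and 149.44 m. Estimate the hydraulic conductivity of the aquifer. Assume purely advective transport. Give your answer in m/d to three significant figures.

Hydraulic gradient i = (149.99 − 149.44) / 554 = 0.55 / 554 = 9.928e-4
t = 298 years = 108800 d
v = L / t = 900 / 108800 = 0.008274 m/d
K = v · n / i = 0.008274 × 0.12 / 9.928e-4 = 1.00 m/d

1.00 m/d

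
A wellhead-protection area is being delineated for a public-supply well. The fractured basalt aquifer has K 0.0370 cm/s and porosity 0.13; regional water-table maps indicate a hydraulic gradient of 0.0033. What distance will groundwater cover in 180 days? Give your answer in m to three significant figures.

K = 0.0370 cm/s × 864 = 31.97 m/d
q = Ki = 31.97 × 0.0033 = 0.1055 m/d
Seepage velocity v = q / n = 0.1055 / 0.13 = 0.8115 m/d
L = v × T = 0.8115 × 180 = 146.1 m

146 m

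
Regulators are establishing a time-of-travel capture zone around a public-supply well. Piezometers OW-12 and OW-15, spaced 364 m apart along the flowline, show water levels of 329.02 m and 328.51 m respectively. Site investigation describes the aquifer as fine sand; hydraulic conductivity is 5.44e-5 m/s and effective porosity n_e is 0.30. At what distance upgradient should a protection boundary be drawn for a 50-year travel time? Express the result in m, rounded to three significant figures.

401 m

Hydraulic gradient i = (329.02 − 328.51) / 364 = 0.51 / 364 = 0.001401
K = 5.44e-5 m/s × 86400 s/d = 4.700 m/d
Darcy flux q = K·i = 4.700 × 0.001401 = 0.006585 m/d
v = Ki/n = 4.700·0.001401/0.30 = 0.02195 m/d
T = 50 yr × 365 = 18250 d
L = v × T = 0.02195 × 18250 = 400.6 m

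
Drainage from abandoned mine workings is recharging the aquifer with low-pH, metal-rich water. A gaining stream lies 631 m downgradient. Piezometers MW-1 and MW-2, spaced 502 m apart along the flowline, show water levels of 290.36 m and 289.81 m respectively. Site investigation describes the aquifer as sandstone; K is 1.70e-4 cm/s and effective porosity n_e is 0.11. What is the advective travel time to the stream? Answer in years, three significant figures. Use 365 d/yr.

Hydraulic gradient i = (290.36 − 289.81) / 502 = 0.55 / 502 = 0.001096
K = 1.70e-4 cm/s × 864 = 0.1469 m/d
Specific discharge q = 0.1469 × 0.001096 = 1.609e-4 m/d
Average linear velocity = 1.609e-4 / 0.11 = 0.001463 m/d
t = L / v = 631 / 0.001463 = 431300 d
   = 431300 / 365 = 1180 yr

1180 years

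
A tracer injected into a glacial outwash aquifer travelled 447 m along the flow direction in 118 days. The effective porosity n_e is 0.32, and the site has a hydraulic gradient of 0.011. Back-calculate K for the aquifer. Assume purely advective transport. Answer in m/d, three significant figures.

v = L / t = 447 / 118 = 3.788 m/d
K = v · n / i = 3.788 × 0.32 / 0.011 = 110 m/d

110 m/d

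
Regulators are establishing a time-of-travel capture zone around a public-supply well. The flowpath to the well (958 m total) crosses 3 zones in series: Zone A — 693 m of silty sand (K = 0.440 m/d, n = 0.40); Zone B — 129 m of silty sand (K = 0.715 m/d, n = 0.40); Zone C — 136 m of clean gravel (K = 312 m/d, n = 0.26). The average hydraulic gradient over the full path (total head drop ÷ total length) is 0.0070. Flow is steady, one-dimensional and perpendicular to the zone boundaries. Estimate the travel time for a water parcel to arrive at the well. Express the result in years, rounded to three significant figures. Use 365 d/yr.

Continuity: the same q passes through each zone, so ΔH = q·Σ(L_j/K_j) — the zones act as resistances in series.
Σ(L/K) = 693/0.440 + 129/0.715 + 136/312 = 1575 + 180.4 + 0.4359 = 1756 d
K_eq = L_total / Σ(L/K) = 958 / 1756 = 0.5456 m/d
q = K_eq · i = 0.5456 × 0.0070 = 0.003819 m/d (same in every zone)
Zone A: v = q/n = 0.003819/0.40 = 0.009548 m/d → t_A = 693/0.009548 = 72580 d
Zone B: v = q/n = 0.003819/0.40 = 0.009548 m/d → t_B = 129/0.009548 = 13510 d
Zone C: v = q/n = 0.003819/0.26 = 0.01469 m/d → t_C = 136/0.01469 = 9258 d
Total t = 72580 + 13510 + 9258 = 95350 d
   = 95350 / 365 = 261 yr

261 years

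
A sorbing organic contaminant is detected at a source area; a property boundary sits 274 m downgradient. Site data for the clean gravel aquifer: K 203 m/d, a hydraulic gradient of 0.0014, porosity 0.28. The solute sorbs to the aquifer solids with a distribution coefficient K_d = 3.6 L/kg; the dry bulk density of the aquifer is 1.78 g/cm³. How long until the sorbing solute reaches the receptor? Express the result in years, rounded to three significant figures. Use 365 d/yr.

q = Ki = 203 × 0.0014 = 0.2842 m/d
v = Ki/n = 203·0.0014/0.28 = 1.015 m/d
Retardation R = 1 + ρ_b·K_d/n = 1 + 1.78×3.6/0.28 = 23.89
Contaminant velocity v_c = v/R = 1.015/23.89 = 0.04249 m/d
t = L/v_c = 274/0.04249 = 6448 d
   = 6448/365 = 17.7 yr

17.7 years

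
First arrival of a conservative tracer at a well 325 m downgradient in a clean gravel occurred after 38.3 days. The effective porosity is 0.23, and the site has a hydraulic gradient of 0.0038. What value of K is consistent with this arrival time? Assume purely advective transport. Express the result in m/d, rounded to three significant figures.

v = L / t = 325 / 38.3 = 8.486 m/d
K = v · n / i = 8.486 × 0.23 / 0.0038 = 514 m/d

514 m/d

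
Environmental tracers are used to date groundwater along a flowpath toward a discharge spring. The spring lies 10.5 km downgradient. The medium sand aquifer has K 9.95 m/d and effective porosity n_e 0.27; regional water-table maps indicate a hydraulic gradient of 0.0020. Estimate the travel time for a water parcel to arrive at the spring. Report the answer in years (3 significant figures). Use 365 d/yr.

390 years

q = Ki = 9.95 × 0.0020 = 0.01990 m/d
Seepage velocity v = q / n = 0.01990 / 0.27 = 0.07370 m/d
L = 10.5 km = 10500 m
t = L / v = 10500 / 0.07370 = 142500 d
   = 142500 / 365 = 390 yr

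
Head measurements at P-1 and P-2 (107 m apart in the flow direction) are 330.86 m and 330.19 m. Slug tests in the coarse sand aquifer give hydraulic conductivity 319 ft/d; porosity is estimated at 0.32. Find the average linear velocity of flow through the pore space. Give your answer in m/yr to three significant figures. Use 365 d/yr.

Hydraulic gradient i = (330.86 − 330.19) / 107 = 0.67 / 107 = 0.006262
K = 319 ft/d × 0.3048 = 97.23 m/d
q = Ki = 97.23 × 0.006262 = 0.6088 m/d
Seepage velocity v = q / n = 0.6088 / 0.32 = 1.903 m/d
   = 1.903 × 365 = 694 m/yr

694 m/yr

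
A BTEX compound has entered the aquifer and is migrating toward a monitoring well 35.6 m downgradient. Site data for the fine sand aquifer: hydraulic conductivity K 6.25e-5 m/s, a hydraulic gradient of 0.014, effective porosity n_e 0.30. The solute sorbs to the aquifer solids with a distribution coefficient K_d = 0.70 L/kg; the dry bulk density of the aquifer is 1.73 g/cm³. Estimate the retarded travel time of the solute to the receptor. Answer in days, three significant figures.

K = 6.25e-5 m/s × 86400 s/d = 5.400 m/d
Darcy flux q = K·i = 5.400 × 0.014 = 0.07560 m/d
v = Ki/n = 5.400·0.014/0.30 = 0.2520 m/d
Retardation R = 1 + ρ_b·K_d/n = 1 + 1.73×0.70/0.30 = 5.037
Contaminant velocity v_c = v/R = 0.2520/5.037 = 0.05003 m/d
t = L/v_c = 35.6/0.05003 = 711.5 d

712 days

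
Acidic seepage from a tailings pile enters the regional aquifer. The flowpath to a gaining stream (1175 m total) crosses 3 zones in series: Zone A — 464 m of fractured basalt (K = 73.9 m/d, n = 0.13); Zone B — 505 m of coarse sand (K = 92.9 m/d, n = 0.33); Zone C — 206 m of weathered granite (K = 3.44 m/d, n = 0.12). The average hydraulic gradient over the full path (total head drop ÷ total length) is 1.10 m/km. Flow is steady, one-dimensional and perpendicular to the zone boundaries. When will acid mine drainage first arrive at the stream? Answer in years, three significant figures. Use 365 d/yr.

38.2 years

Steady 1-D flow in series ⇒ the Darcy flux q is identical in every zone and the zone head losses add (resistances L/K in series).
Σ(L/K) = 464/73.9 + 505/92.9 + 206/3.44 = 6.279 + 5.436 + 59.88 = 71.60 d
K_eq = L_total / Σ(L/K) = 1175 / 71.60 = 16.41 m/d
q = K_eq · i = 16.41 × 0.0011 = 0.01805 m/d (same in every zone)
Zone A: v = q/n = 0.01805/0.13 = 0.1389 m/d → t_A = 464/0.1389 = 3341 d
Zone B: v = q/n = 0.01805/0.33 = 0.05470 m/d → t_B = 505/0.05470 = 9232 d
Zone C: v = q/n = 0.01805/0.12 = 0.1504 m/d → t_C = 206/0.1504 = 1369 d
Total t = 3341 + 9232 + 1369 = 13940 d
   = 13940 / 365 = 38.2 yr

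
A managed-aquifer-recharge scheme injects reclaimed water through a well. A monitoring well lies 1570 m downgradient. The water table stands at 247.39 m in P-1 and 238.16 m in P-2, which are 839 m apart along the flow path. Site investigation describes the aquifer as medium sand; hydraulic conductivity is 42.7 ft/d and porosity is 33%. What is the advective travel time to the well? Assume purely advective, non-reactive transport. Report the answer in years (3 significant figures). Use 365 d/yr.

Hydraulic gradient i = (247.39 − 238.16) / 839 = 9.23 / 839 = 0.01100
K = 42.7 ft/d × 0.3048 = 13.01 m/d
Darcy flux q = K·i = 13.01 × 0.01100 = 0.1432 m/d
v = Ki/n = 13.01·0.01100/0.33 = 0.4339 m/d
t = L / v = 1570 / 0.4339 = 3619 d
   = 3619 / 365 = 9.91 yr

9.91 years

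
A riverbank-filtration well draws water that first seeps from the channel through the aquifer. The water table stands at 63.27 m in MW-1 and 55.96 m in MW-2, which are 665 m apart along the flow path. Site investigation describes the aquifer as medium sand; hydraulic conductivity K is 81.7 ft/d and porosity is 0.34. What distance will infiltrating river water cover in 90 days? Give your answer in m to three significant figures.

Hydraulic gradient i = (63.27 − 55.96) / 665 = 7.31 / 665 = 0.01099
K = 81.7 ft/d × 0.3048 = 24.90 m/d
q = Ki = 24.90 × 0.01099 = 0.2737 m/d
v_s = q/n_e = 0.2737/0.34 = 0.8051 m/d
L = v × T = 0.8051 × 90 = 72.46 m

72.5 m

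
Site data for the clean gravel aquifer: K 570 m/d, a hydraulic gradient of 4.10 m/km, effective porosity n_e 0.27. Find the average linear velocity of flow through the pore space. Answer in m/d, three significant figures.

8.66 m/d

Darcy flux q = K·i = 570 × 0.0041 = 2.337 m/d
v = Ki/n = 570·0.0041/0.27 = 8.656 m/d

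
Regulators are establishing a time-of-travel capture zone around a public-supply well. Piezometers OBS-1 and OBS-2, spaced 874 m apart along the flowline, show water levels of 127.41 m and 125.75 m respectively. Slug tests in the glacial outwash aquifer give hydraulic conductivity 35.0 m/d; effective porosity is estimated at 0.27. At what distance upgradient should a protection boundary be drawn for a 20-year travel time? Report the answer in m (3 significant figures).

1800 m

Hydraulic gradient i = (127.41 − 125.75) / 874 = 1.66 / 874 = 0.001899
Specific discharge q = 35.0 × 0.001899 = 0.06648 m/d
v = Ki/n = 35.0·0.001899/0.27 = 0.2462 m/d
T = 20 yr × 365 = 7300 d
L = v × T = 0.2462 × 7300 = 1797 m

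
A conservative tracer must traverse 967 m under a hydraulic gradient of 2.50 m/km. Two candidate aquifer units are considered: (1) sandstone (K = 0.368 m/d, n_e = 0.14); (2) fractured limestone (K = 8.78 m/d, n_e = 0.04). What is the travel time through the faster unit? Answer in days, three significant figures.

Unit 1 (sandstone): v = 0.368×0.0025/0.14 = 0.006571 m/d, t = 967/0.006571 = 147200 d
Unit 2 (fractured limestone): v = 8.78×0.0025/0.04 = 0.5488 m/d, t = 967/0.5488 = 1762 d
Faster unit: t = 1760 d

1760 days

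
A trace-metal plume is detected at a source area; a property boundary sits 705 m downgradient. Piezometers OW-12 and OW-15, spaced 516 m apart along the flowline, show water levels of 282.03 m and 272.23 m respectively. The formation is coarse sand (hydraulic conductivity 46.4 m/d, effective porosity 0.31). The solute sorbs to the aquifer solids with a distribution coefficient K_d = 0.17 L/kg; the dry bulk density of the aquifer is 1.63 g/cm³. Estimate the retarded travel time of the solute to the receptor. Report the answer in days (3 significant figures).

Hydraulic gradient i = (282.03 − 272.23) / 516 = 9.80 / 516 = 0.01899
Specific discharge q = 46.4 × 0.01899 = 0.8812 m/d
v_s = q/n_e = 0.8812/0.31 = 2.843 m/d
Retardation R = 1 + ρ_b·K_d/n = 1 + 1.63×0.17/0.31 = 1.894
Contaminant velocity v_c = v/R = 2.843/1.894 = 1.501 m/d
t = L/v_c = 705/1.501 = 469.7 d

470 days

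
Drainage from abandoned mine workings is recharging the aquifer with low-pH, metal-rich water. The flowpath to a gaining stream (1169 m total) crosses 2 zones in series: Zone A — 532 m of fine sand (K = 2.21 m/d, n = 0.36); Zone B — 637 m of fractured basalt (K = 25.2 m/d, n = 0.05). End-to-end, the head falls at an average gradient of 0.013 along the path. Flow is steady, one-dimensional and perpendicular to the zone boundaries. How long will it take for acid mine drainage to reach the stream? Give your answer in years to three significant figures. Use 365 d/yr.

10.7 years

Continuity: the same q passes through each zone, so ΔH = q·Σ(L_j/K_j) — the zones act as resistances in series.
Σ(L/K) = 532/2.21 + 637/25.2 = 240.7 + 25.28 = 266.0 d
K_eq = L_total / Σ(L/K) = 1169 / 266.0 = 4.395 m/d
q = K_eq · i = 4.395 × 0.013 = 0.05713 m/d (same in every zone)
Zone A: v = q/n = 0.05713/0.36 = 0.1587 m/d → t_A = 532/0.1587 = 3352 d
Zone B: v = q/n = 0.05713/0.05 = 1.143 m/d → t_B = 637/1.143 = 557.5 d
Total t = 3352 + 557.5 = 3910 d
   = 3910 / 365 = 10.7 yr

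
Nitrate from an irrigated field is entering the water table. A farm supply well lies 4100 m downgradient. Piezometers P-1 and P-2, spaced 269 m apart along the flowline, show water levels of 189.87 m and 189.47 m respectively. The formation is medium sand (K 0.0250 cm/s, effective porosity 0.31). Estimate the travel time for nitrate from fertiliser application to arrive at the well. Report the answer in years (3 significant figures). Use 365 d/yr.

108 years

Hydraulic gradient i = (189.87 − 189.47) / 269 = 0.40 / 269 = 0.001487
K = 0.0250 cm/s × 864 = 21.60 m/d
Specific discharge q = 21.60 × 0.001487 = 0.03212 m/d
Average linear velocity = 0.03212 / 0.31 = 0.1036 m/d
t = L / v = 4100 / 0.1036 = 39570 d
   = 39570 / 365 = 108 yr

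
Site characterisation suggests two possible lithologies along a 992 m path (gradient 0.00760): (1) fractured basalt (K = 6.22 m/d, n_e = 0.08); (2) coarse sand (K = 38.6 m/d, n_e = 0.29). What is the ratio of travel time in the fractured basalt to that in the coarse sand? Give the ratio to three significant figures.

1.71

Unit 1 (fractured basalt): v = 6.22×0.0076/0.08 = 0.5909 m/d, t = 992/0.5909 = 1679 d
Unit 2 (coarse sand): v = 38.6×0.0076/0.29 = 1.012 m/d, t = 992/1.012 = 980.6 d
t(fractured basalt) / t(coarse sand) = 1679/980.6 = 1.71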